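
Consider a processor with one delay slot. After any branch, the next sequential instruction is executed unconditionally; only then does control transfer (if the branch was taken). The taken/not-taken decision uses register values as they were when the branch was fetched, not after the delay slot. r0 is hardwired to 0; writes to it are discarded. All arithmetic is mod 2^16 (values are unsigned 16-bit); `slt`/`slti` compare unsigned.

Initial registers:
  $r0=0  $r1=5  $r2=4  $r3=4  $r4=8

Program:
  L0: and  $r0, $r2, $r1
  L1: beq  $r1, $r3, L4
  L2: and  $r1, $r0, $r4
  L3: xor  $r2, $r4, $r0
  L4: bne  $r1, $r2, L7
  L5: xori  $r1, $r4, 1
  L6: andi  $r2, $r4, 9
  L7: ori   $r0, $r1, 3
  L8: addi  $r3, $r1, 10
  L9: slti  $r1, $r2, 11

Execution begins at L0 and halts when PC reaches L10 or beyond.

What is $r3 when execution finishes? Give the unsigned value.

19

  step pc=0: and  $r0, $r2, $r1  regs=(0,5,4,4,8)
  step pc=1: beq  $r1, $r3, L4  cond=F  regs=(0,5,4,4,8)
  step pc=2: and  $r1, $r0, $r4  regs=(0,0,4,4,8)
  step pc=3: xor  $r2, $r4, $r0  regs=(0,0,8,4,8)
  step pc=4: bne  $r1, $r2, L7  cond=T  regs=(0,0,8,4,8)
  step pc=5: xori  $r1, $r4, 1  regs=(0,9,8,4,8)
  step pc=7: ori   $r0, $r1, 3  regs=(0,9,8,4,8)
  step pc=8: addi  $r3, $r1, 10  regs=(0,9,8,19,8)
  step pc=9: slti  $r1, $r2, 11  regs=(0,1,8,19,8)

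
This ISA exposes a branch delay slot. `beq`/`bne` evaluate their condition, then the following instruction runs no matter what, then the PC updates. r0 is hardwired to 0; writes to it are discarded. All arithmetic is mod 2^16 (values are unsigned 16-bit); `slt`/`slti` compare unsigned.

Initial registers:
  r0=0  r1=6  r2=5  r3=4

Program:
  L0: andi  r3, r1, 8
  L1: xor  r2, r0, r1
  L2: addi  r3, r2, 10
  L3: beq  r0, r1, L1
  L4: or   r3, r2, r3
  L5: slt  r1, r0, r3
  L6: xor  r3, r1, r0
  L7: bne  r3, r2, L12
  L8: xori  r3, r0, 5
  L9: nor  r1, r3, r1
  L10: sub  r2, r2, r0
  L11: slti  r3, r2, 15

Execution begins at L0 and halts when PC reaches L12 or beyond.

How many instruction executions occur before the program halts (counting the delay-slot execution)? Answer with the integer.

9

#0 andi  r3, r1, 8 ; 0/6/5/0
#1 xor  r2, r0, r1 ; 0/6/6/0
#2 addi  r3, r2, 10 ; 0/6/6/16
#3 beq  r0, r1, L1 ; 0/6/6/16 ; →fallthru
#4 or   r3, r2, r3 ; 0/6/6/22
#5 slt  r1, r0, r3 ; 0/1/6/22
#6 xor  r3, r1, r0 ; 0/1/6/1
#7 bne  r3, r2, L12 ; 0/1/6/1 ; →target
#8 xori  r3, r0, 5 ; 0/1/6/5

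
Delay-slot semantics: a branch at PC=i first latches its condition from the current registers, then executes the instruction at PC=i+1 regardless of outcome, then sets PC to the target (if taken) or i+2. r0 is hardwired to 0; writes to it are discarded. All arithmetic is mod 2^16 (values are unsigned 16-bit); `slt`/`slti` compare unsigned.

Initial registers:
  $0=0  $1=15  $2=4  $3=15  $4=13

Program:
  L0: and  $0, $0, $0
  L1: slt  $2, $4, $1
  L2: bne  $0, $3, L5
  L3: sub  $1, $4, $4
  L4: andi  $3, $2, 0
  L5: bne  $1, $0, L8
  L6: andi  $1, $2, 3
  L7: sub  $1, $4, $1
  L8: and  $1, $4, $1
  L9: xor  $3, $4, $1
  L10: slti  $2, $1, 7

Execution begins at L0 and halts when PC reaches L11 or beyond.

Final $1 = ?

[0] and  $0, $0, $0  →  {$0:0, $1:15, $2:4, $3:15, $4:13}
[1] slt  $2, $4, $1  →  {$0:0, $1:15, $2:1, $3:15, $4:13}
[2] bne  $0, $3, L5  →  {$0:0, $1:15, $2:1, $3:15, $4:13}  ⟨branch taken⟩
[3] sub  $1, $4, $4  →  {$0:0, $1:0, $2:1, $3:15, $4:13}
[5] bne  $1, $0, L8  →  {$0:0, $1:0, $2:1, $3:15, $4:13}  ⟨branch fallthrough⟩
[6] andi  $1, $2, 3  →  {$0:0, $1:1, $2:1, $3:15, $4:13}
[7] sub  $1, $4, $1  →  {$0:0, $1:12, $2:1, $3:15, $4:13}
[8] and  $1, $4, $1  →  {$0:0, $1:12, $2:1, $3:15, $4:13}
[9] xor  $3, $4, $1  →  {$0:0, $1:12, $2:1, $3:1, $4:13}
[10] slti  $2, $1, 7  →  {$0:0, $1:12, $2:0, $3:1, $4:13}

12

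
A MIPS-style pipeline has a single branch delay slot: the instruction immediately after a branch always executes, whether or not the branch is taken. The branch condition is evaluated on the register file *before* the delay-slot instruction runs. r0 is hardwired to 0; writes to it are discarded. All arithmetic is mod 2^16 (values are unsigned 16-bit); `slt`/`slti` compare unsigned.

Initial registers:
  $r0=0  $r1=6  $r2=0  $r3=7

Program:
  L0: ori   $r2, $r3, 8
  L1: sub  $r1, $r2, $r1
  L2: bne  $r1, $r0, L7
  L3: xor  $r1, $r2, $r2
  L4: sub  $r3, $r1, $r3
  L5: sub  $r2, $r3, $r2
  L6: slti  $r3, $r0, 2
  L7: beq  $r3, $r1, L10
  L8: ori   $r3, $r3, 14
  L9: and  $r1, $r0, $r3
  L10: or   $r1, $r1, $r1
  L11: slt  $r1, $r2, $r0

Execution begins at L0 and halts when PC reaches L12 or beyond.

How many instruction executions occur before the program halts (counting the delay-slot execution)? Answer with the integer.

  step pc=0: ori   $r2, $r3, 8  regs=(0,6,15,7)
  step pc=1: sub  $r1, $r2, $r1  regs=(0,9,15,7)
  step pc=2: bne  $r1, $r0, L7  cond=T  regs=(0,9,15,7)
  step pc=3: xor  $r1, $r2, $r2  regs=(0,0,15,7)
  step pc=7: beq  $r3, $r1, L10  cond=F  regs=(0,0,15,7)
  step pc=8: ori   $r3, $r3, 14  regs=(0,0,15,15)
  step pc=9: and  $r1, $r0, $r3  regs=(0,0,15,15)
  step pc=10: or   $r1, $r1, $r1  regs=(0,0,15,15)
  step pc=11: slt  $r1, $r2, $r0  regs=(0,0,15,15)

9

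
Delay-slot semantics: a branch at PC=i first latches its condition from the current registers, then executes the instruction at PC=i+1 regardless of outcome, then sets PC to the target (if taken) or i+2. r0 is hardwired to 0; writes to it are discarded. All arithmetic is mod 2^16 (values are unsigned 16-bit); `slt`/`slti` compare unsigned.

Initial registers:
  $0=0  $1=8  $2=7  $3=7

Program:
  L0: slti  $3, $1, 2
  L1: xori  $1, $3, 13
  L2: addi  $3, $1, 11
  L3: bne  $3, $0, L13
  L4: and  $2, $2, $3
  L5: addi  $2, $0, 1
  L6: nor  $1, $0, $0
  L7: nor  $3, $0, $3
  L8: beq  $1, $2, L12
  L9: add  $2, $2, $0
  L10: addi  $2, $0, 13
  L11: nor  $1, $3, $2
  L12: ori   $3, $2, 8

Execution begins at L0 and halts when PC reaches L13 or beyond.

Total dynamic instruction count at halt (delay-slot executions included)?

[0] slti  $3, $1, 2  →  {$0:0, $1:8, $2:7, $3:0}
[1] xori  $1, $3, 13  →  {$0:0, $1:13, $2:7, $3:0}
[2] addi  $3, $1, 11  →  {$0:0, $1:13, $2:7, $3:24}
[3] bne  $3, $0, L13  →  {$0:0, $1:13, $2:7, $3:24}  ⟨branch taken⟩
[4] and  $2, $2, $3  →  {$0:0, $1:13, $2:0, $3:24}

5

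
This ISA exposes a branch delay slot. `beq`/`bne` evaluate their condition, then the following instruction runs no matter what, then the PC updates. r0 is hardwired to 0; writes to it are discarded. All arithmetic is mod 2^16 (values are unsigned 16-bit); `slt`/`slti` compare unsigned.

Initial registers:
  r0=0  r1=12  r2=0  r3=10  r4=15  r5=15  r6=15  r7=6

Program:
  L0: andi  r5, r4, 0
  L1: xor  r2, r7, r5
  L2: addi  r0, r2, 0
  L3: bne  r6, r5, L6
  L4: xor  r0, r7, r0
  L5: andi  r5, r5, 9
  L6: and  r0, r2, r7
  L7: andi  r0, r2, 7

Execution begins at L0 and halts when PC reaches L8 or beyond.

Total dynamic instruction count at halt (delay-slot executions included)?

7

PC=0  andi  r5, r4, 0        | r0=0 r1=12 r2=0 r3=10 r4=15 r5=0 r6=15 r7=6
PC=1  xor  r2, r7, r5        | r0=0 r1=12 r2=6 r3=10 r4=15 r5=0 r6=15 r7=6
PC=2  addi  r0, r2, 0        | r0=0 r1=12 r2=6 r3=10 r4=15 r5=0 r6=15 r7=6
PC=3  bne  r6, r5, L6        | r0=0 r1=12 r2=6 r3=10 r4=15 r5=0 r6=15 r7=6  [TAKEN]
PC=4  xor  r0, r7, r0        | r0=0 r1=12 r2=6 r3=10 r4=15 r5=0 r6=15 r7=6
PC=6  and  r0, r2, r7        | r0=0 r1=12 r2=6 r3=10 r4=15 r5=0 r6=15 r7=6
PC=7  andi  r0, r2, 7        | r0=0 r1=12 r2=6 r3=10 r4=15 r5=0 r6=15 r7=6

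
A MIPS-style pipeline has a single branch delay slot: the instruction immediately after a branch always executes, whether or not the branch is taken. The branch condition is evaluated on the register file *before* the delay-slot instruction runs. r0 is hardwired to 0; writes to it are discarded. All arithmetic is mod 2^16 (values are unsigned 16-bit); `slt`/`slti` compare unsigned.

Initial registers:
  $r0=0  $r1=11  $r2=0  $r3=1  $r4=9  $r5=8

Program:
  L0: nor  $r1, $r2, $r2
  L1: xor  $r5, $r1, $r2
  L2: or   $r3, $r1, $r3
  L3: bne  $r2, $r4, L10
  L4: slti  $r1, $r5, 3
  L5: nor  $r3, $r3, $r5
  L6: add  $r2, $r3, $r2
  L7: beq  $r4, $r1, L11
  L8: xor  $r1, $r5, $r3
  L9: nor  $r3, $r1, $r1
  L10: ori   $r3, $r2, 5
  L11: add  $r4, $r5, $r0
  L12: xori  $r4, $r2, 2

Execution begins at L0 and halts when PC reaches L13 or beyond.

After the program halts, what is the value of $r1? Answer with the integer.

0

#0 nor  $r1, $r2, $r2 ; 0/65535/0/1/9/8
#1 xor  $r5, $r1, $r2 ; 0/65535/0/1/9/65535
#2 or   $r3, $r1, $r3 ; 0/65535/0/65535/9/65535
#3 bne  $r2, $r4, L10 ; 0/65535/0/65535/9/65535 ; →target
#4 slti  $r1, $r5, 3 ; 0/0/0/65535/9/65535
#10 ori   $r3, $r2, 5 ; 0/0/0/5/9/65535
#11 add  $r4, $r5, $r0 ; 0/0/0/5/65535/65535
#12 xori  $r4, $r2, 2 ; 0/0/0/5/2/65535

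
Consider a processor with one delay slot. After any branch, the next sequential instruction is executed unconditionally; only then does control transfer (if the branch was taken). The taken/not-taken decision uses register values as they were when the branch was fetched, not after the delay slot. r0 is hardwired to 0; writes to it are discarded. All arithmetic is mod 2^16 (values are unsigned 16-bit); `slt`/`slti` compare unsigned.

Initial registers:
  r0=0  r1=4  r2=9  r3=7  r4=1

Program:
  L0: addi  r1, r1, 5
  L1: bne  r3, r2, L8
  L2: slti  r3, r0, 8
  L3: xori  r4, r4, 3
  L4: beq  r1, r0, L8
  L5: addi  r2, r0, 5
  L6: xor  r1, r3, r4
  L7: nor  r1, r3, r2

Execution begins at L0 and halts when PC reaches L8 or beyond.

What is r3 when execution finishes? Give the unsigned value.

1

PC=0  addi  r1, r1, 5        | r0=0 r1=9 r2=9 r3=7 r4=1
PC=1  bne  r3, r2, L8        | r0=0 r1=9 r2=9 r3=7 r4=1  [TAKEN]
PC=2  slti  r3, r0, 8        | r0=0 r1=9 r2=9 r3=1 r4=1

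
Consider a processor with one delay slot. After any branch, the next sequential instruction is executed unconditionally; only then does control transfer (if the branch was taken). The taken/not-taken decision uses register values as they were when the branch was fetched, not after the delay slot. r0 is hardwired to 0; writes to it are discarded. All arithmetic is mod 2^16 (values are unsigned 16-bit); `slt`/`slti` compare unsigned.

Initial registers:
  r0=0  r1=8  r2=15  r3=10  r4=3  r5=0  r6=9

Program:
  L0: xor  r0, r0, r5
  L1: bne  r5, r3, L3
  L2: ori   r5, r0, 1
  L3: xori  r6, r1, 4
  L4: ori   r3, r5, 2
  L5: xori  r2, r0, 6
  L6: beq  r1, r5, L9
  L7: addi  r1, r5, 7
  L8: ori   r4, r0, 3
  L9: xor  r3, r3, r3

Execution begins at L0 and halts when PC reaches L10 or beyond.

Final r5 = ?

1

  step pc=0: xor  r0, r0, r5  regs=(0,8,15,10,3,0,9)
  step pc=1: bne  r5, r3, L3  cond=T  regs=(0,8,15,10,3,0,9)
  step pc=2: ori   r5, r0, 1  regs=(0,8,15,10,3,1,9)
  step pc=3: xori  r6, r1, 4  regs=(0,8,15,10,3,1,12)
  step pc=4: ori   r3, r5, 2  regs=(0,8,15,3,3,1,12)
  step pc=5: xori  r2, r0, 6  regs=(0,8,6,3,3,1,12)
  step pc=6: beq  r1, r5, L9  cond=F  regs=(0,8,6,3,3,1,12)
  step pc=7: addi  r1, r5, 7  regs=(0,8,6,3,3,1,12)
  step pc=8: ori   r4, r0, 3  regs=(0,8,6,3,3,1,12)
  step pc=9: xor  r3, r3, r3  regs=(0,8,6,0,3,1,12)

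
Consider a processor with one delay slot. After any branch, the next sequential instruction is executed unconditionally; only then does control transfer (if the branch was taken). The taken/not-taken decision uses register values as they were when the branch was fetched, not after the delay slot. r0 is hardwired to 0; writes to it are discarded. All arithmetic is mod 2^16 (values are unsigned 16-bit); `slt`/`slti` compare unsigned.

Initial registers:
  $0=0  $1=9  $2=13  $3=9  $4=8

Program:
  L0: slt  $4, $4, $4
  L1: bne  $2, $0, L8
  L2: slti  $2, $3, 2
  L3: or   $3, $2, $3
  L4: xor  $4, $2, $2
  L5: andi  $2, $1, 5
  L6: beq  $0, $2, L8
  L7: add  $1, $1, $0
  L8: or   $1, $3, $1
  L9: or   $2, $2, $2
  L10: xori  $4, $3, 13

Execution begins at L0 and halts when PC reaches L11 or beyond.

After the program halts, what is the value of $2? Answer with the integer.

0

  step pc=0: slt  $4, $4, $4  regs=(0,9,13,9,0)
  step pc=1: bne  $2, $0, L8  cond=T  regs=(0,9,13,9,0)
  step pc=2: slti  $2, $3, 2  regs=(0,9,0,9,0)
  step pc=8: or   $1, $3, $1  regs=(0,9,0,9,0)
  step pc=9: or   $2, $2, $2  regs=(0,9,0,9,0)
  step pc=10: xori  $4, $3, 13  regs=(0,9,0,9,4)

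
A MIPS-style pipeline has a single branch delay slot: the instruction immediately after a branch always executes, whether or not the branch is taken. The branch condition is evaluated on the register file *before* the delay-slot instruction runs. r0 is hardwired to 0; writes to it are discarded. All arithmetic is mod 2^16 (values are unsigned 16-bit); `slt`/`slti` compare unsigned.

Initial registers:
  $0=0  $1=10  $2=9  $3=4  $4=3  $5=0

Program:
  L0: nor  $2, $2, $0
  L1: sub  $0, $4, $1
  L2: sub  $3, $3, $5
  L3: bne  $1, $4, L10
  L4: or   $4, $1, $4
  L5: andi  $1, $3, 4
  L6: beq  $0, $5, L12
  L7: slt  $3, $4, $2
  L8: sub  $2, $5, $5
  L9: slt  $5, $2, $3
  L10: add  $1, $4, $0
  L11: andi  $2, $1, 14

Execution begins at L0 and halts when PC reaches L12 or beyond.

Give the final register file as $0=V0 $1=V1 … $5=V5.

$0=0 $1=11 $2=10 $3=4 $4=11 $5=0

  step pc=0: nor  $2, $2, $0  regs=(0,10,65526,4,3,0)
  step pc=1: sub  $0, $4, $1  regs=(0,10,65526,4,3,0)
  step pc=2: sub  $3, $3, $5  regs=(0,10,65526,4,3,0)
  step pc=3: bne  $1, $4, L10  cond=T  regs=(0,10,65526,4,3,0)
  step pc=4: or   $4, $1, $4  regs=(0,10,65526,4,11,0)
  step pc=10: add  $1, $4, $0  regs=(0,11,65526,4,11,0)
  step pc=11: andi  $2, $1, 14  regs=(0,11,10,4,11,0)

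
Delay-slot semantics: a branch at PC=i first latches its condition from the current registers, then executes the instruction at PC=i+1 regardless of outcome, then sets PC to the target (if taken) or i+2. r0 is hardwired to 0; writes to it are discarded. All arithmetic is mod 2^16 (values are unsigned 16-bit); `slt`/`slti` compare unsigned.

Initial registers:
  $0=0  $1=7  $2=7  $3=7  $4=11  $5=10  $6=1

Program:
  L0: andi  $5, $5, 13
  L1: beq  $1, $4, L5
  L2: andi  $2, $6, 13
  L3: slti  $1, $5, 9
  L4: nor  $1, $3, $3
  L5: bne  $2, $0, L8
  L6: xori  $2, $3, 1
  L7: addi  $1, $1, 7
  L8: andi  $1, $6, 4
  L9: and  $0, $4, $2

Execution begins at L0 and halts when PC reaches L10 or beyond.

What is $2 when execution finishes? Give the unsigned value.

6

[0] andi  $5, $5, 13  →  {$0:0, $1:7, $2:7, $3:7, $4:11, $5:8, $6:1}
[1] beq  $1, $4, L5  →  {$0:0, $1:7, $2:7, $3:7, $4:11, $5:8, $6:1}  ⟨branch fallthrough⟩
[2] andi  $2, $6, 13  →  {$0:0, $1:7, $2:1, $3:7, $4:11, $5:8, $6:1}
[3] slti  $1, $5, 9  →  {$0:0, $1:1, $2:1, $3:7, $4:11, $5:8, $6:1}
[4] nor  $1, $3, $3  →  {$0:0, $1:65528, $2:1, $3:7, $4:11, $5:8, $6:1}
[5] bne  $2, $0, L8  →  {$0:0, $1:65528, $2:1, $3:7, $4:11, $5:8, $6:1}  ⟨branch taken⟩
[6] xori  $2, $3, 1  →  {$0:0, $1:65528, $2:6, $3:7, $4:11, $5:8, $6:1}
[8] andi  $1, $6, 4  →  {$0:0, $1:0, $2:6, $3:7, $4:11, $5:8, $6:1}
[9] and  $0, $4, $2  →  {$0:0, $1:0, $2:6, $3:7, $4:11, $5:8, $6:1}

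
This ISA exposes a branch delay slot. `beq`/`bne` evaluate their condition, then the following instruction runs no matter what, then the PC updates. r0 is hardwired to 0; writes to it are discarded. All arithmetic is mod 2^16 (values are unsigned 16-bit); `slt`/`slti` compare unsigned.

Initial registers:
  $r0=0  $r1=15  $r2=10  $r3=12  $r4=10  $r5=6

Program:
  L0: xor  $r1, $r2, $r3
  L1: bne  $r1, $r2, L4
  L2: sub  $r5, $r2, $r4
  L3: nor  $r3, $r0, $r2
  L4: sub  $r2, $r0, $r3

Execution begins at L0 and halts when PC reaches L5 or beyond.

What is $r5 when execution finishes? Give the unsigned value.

[0] xor  $r1, $r2, $r3  →  {$r0:0, $r1:6, $r2:10, $r3:12, $r4:10, $r5:6}
[1] bne  $r1, $r2, L4  →  {$r0:0, $r1:6, $r2:10, $r3:12, $r4:10, $r5:6}  ⟨branch taken⟩
[2] sub  $r5, $r2, $r4  →  {$r0:0, $r1:6, $r2:10, $r3:12, $r4:10, $r5:0}
[4] sub  $r2, $r0, $r3  →  {$r0:0, $r1:6, $r2:65524, $r3:12, $r4:10, $r5:0}

0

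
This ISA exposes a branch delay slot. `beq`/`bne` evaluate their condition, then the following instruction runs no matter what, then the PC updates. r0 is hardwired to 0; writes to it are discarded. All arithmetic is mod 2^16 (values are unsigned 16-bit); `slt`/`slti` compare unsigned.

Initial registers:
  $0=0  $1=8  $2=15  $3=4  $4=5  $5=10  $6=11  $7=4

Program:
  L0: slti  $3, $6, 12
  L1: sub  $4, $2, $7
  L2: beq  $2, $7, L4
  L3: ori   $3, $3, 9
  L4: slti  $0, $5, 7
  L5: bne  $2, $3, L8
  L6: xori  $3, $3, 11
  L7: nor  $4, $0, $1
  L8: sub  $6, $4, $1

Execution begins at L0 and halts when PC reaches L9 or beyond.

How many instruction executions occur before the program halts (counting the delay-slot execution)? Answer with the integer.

8

PC=0  slti  $3, $6, 12       | $0=0 $1=8 $2=15 $3=1 $4=5 $5=10 $6=11 $7=4
PC=1  sub  $4, $2, $7        | $0=0 $1=8 $2=15 $3=1 $4=11 $5=10 $6=11 $7=4
PC=2  beq  $2, $7, L4        | $0=0 $1=8 $2=15 $3=1 $4=11 $5=10 $6=11 $7=4  [not taken]
PC=3  ori   $3, $3, 9        | $0=0 $1=8 $2=15 $3=9 $4=11 $5=10 $6=11 $7=4
PC=4  slti  $0, $5, 7        | $0=0 $1=8 $2=15 $3=9 $4=11 $5=10 $6=11 $7=4
PC=5  bne  $2, $3, L8        | $0=0 $1=8 $2=15 $3=9 $4=11 $5=10 $6=11 $7=4  [TAKEN]
PC=6  xori  $3, $3, 11       | $0=0 $1=8 $2=15 $3=2 $4=11 $5=10 $6=11 $7=4
PC=8  sub  $6, $4, $1        | $0=0 $1=8 $2=15 $3=2 $4=11 $5=10 $6=3 $7=4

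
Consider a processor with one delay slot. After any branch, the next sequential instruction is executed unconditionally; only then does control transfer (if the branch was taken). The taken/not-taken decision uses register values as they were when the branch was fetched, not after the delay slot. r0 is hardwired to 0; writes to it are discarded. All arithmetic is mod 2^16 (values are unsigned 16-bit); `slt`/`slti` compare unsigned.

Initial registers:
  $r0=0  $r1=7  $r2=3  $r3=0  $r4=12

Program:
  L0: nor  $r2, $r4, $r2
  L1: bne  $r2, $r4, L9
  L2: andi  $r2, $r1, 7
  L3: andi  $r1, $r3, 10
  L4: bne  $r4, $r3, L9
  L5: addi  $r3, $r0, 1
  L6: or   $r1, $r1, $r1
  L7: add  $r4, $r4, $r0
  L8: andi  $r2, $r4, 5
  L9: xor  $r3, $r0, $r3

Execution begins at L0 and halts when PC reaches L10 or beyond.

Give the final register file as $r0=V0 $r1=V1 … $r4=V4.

$r0=0 $r1=7 $r2=7 $r3=0 $r4=12

[0] nor  $r2, $r4, $r2  →  {$r0:0, $r1:7, $r2:65520, $r3:0, $r4:12}
[1] bne  $r2, $r4, L9  →  {$r0:0, $r1:7, $r2:65520, $r3:0, $r4:12}  ⟨branch taken⟩
[2] andi  $r2, $r1, 7  →  {$r0:0, $r1:7, $r2:7, $r3:0, $r4:12}
[9] xor  $r3, $r0, $r3  →  {$r0:0, $r1:7, $r2:7, $r3:0, $r4:12}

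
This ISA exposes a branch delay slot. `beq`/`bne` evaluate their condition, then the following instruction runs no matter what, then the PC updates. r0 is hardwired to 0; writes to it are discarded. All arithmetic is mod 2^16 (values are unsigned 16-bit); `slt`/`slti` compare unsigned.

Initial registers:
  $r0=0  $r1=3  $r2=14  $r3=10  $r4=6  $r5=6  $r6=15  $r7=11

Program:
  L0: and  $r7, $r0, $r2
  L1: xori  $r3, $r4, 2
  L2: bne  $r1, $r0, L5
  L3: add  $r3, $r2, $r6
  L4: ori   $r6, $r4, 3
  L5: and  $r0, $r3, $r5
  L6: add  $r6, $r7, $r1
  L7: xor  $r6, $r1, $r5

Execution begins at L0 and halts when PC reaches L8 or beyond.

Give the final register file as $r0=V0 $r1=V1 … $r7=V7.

  step pc=0: and  $r7, $r0, $r2  regs=(0,3,14,10,6,6,15,0)
  step pc=1: xori  $r3, $r4, 2  regs=(0,3,14,4,6,6,15,0)
  step pc=2: bne  $r1, $r0, L5  cond=T  regs=(0,3,14,4,6,6,15,0)
  step pc=3: add  $r3, $r2, $r6  regs=(0,3,14,29,6,6,15,0)
  step pc=5: and  $r0, $r3, $r5  regs=(0,3,14,29,6,6,15,0)
  step pc=6: add  $r6, $r7, $r1  regs=(0,3,14,29,6,6,3,0)
  step pc=7: xor  $r6, $r1, $r5  regs=(0,3,14,29,6,6,5,0)

$r0=0 $r1=3 $r2=14 $r3=29 $r4=6 $r5=6 $r6=5 $r7=0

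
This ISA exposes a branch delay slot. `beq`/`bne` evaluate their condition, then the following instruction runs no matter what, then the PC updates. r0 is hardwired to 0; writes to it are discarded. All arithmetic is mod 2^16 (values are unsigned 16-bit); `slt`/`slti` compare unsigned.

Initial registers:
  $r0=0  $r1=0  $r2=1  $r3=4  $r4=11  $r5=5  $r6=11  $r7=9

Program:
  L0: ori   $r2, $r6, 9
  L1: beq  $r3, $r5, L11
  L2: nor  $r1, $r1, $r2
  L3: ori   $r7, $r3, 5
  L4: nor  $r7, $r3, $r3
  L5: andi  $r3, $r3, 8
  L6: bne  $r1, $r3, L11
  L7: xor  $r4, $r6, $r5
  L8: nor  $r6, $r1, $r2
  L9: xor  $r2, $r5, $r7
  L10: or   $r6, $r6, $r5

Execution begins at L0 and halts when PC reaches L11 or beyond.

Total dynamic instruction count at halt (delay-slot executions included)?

8

PC=0  ori   $r2, $r6, 9      | $r0=0 $r1=0 $r2=11 $r3=4 $r4=11 $r5=5 $r6=11 $r7=9
PC=1  beq  $r3, $r5, L11     | $r0=0 $r1=0 $r2=11 $r3=4 $r4=11 $r5=5 $r6=11 $r7=9  [not taken]
PC=2  nor  $r1, $r1, $r2     | $r0=0 $r1=65524 $r2=11 $r3=4 $r4=11 $r5=5 $r6=11 $r7=9
PC=3  ori   $r7, $r3, 5      | $r0=0 $r1=65524 $r2=11 $r3=4 $r4=11 $r5=5 $r6=11 $r7=5
PC=4  nor  $r7, $r3, $r3     | $r0=0 $r1=65524 $r2=11 $r3=4 $r4=11 $r5=5 $r6=11 $r7=65531
PC=5  andi  $r3, $r3, 8      | $r0=0 $r1=65524 $r2=11 $r3=0 $r4=11 $r5=5 $r6=11 $r7=65531
PC=6  bne  $r1, $r3, L11     | $r0=0 $r1=65524 $r2=11 $r3=0 $r4=11 $r5=5 $r6=11 $r7=65531  [TAKEN]
PC=7  xor  $r4, $r6, $r5     | $r0=0 $r1=65524 $r2=11 $r3=0 $r4=14 $r5=5 $r6=11 $r7=65531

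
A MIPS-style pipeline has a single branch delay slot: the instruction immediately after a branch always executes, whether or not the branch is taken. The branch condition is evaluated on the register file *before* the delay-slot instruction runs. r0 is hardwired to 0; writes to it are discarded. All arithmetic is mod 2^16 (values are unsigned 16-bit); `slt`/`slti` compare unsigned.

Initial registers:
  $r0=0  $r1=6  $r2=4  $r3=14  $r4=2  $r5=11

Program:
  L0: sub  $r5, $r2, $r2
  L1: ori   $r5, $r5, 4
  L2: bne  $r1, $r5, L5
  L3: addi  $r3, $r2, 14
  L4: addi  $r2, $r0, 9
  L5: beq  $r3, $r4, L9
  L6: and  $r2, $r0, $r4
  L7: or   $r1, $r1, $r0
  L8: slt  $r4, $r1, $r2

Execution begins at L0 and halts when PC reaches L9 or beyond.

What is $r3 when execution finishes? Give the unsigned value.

18

PC=0  sub  $r5, $r2, $r2     | $r0=0 $r1=6 $r2=4 $r3=14 $r4=2 $r5=0
PC=1  ori   $r5, $r5, 4      | $r0=0 $r1=6 $r2=4 $r3=14 $r4=2 $r5=4
PC=2  bne  $r1, $r5, L5      | $r0=0 $r1=6 $r2=4 $r3=14 $r4=2 $r5=4  [TAKEN]
PC=3  addi  $r3, $r2, 14     | $r0=0 $r1=6 $r2=4 $r3=18 $r4=2 $r5=4
PC=5  beq  $r3, $r4, L9      | $r0=0 $r1=6 $r2=4 $r3=18 $r4=2 $r5=4  [not taken]
PC=6  and  $r2, $r0, $r4     | $r0=0 $r1=6 $r2=0 $r3=18 $r4=2 $r5=4
PC=7  or   $r1, $r1, $r0     | $r0=0 $r1=6 $r2=0 $r3=18 $r4=2 $r5=4
PC=8  slt  $r4, $r1, $r2     | $r0=0 $r1=6 $r2=0 $r3=18 $r4=0 $r5=4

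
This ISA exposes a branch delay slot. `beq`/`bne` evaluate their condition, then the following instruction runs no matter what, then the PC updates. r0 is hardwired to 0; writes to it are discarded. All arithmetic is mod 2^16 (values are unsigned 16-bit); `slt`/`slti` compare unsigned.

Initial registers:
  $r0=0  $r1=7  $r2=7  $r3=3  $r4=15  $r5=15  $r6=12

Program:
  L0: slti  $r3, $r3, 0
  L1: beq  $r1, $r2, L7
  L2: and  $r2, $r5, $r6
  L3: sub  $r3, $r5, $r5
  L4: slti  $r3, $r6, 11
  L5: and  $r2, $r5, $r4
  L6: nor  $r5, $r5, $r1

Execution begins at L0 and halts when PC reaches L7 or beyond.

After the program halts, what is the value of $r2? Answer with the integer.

12

#0 slti  $r3, $r3, 0 ; 0/7/7/0/15/15/12
#1 beq  $r1, $r2, L7 ; 0/7/7/0/15/15/12 ; →target
#2 and  $r2, $r5, $r6 ; 0/7/12/0/15/15/12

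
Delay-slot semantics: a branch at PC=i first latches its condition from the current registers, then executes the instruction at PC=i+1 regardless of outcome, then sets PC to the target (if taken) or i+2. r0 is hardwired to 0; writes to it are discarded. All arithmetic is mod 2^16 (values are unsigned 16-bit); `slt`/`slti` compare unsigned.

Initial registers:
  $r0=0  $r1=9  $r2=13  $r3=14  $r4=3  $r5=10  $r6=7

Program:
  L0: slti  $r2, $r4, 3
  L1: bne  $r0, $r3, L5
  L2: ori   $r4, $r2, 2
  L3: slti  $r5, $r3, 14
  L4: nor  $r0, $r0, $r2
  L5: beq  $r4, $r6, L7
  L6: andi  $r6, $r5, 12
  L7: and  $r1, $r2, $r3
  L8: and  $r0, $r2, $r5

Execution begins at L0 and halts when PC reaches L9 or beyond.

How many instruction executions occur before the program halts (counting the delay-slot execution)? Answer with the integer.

#0 slti  $r2, $r4, 3 ; 0/9/0/14/3/10/7
#1 bne  $r0, $r3, L5 ; 0/9/0/14/3/10/7 ; →target
#2 ori   $r4, $r2, 2 ; 0/9/0/14/2/10/7
#5 beq  $r4, $r6, L7 ; 0/9/0/14/2/10/7 ; →fallthru
#6 andi  $r6, $r5, 12 ; 0/9/0/14/2/10/8
#7 and  $r1, $r2, $r3 ; 0/0/0/14/2/10/8
#8 and  $r0, $r2, $r5 ; 0/0/0/14/2/10/8

7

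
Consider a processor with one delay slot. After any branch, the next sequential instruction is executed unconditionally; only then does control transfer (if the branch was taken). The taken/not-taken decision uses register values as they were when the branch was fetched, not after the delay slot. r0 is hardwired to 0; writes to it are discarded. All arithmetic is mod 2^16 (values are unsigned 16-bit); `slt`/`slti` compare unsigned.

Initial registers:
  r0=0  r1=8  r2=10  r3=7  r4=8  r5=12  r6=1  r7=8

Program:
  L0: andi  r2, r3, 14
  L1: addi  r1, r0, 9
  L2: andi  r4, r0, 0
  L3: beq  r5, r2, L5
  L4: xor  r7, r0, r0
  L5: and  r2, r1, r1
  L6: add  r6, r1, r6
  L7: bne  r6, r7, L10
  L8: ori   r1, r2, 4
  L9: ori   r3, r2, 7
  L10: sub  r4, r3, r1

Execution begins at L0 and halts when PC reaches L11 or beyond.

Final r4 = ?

PC=0  andi  r2, r3, 14       | r0=0 r1=8 r2=6 r3=7 r4=8 r5=12 r6=1 r7=8
PC=1  addi  r1, r0, 9        | r0=0 r1=9 r2=6 r3=7 r4=8 r5=12 r6=1 r7=8
PC=2  andi  r4, r0, 0        | r0=0 r1=9 r2=6 r3=7 r4=0 r5=12 r6=1 r7=8
PC=3  beq  r5, r2, L5        | r0=0 r1=9 r2=6 r3=7 r4=0 r5=12 r6=1 r7=8  [not taken]
PC=4  xor  r7, r0, r0        | r0=0 r1=9 r2=6 r3=7 r4=0 r5=12 r6=1 r7=0
PC=5  and  r2, r1, r1        | r0=0 r1=9 r2=9 r3=7 r4=0 r5=12 r6=1 r7=0
PC=6  add  r6, r1, r6        | r0=0 r1=9 r2=9 r3=7 r4=0 r5=12 r6=10 r7=0
PC=7  bne  r6, r7, L10       | r0=0 r1=9 r2=9 r3=7 r4=0 r5=12 r6=10 r7=0  [TAKEN]
PC=8  ori   r1, r2, 4        | r0=0 r1=13 r2=9 r3=7 r4=0 r5=12 r6=10 r7=0
PC=10 sub  r4, r3, r1        | r0=0 r1=13 r2=9 r3=7 r4=65530 r5=12 r6=10 r7=0

65530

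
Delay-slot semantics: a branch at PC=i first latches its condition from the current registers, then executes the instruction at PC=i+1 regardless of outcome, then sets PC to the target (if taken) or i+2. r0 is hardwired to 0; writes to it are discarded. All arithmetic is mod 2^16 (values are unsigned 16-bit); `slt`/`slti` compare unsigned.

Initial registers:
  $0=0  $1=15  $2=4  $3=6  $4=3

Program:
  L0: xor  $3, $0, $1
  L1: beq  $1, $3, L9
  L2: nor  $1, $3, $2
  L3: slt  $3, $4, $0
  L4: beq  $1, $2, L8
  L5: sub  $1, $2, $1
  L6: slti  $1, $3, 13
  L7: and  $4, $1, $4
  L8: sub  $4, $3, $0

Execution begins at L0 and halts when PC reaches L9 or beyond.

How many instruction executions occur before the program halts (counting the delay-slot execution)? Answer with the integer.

PC=0  xor  $3, $0, $1        | $0=0 $1=15 $2=4 $3=15 $4=3
PC=1  beq  $1, $3, L9        | $0=0 $1=15 $2=4 $3=15 $4=3  [TAKEN]
PC=2  nor  $1, $3, $2        | $0=0 $1=65520 $2=4 $3=15 $4=3

3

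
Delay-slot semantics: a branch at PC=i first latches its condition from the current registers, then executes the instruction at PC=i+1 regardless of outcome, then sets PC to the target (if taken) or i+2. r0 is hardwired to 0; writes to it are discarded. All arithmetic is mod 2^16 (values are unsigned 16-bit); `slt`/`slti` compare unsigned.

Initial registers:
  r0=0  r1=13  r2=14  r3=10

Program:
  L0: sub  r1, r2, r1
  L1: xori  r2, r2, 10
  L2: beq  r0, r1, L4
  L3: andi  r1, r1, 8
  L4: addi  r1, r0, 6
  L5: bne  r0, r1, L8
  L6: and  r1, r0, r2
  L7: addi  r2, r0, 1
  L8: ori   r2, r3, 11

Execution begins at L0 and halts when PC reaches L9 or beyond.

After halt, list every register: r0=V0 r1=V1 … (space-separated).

r0=0 r1=0 r2=11 r3=10

[0] sub  r1, r2, r1  →  {r0:0, r1:1, r2:14, r3:10}
[1] xori  r2, r2, 10  →  {r0:0, r1:1, r2:4, r3:10}
[2] beq  r0, r1, L4  →  {r0:0, r1:1, r2:4, r3:10}  ⟨branch fallthrough⟩
[3] andi  r1, r1, 8  →  {r0:0, r1:0, r2:4, r3:10}
[4] addi  r1, r0, 6  →  {r0:0, r1:6, r2:4, r3:10}
[5] bne  r0, r1, L8  →  {r0:0, r1:6, r2:4, r3:10}  ⟨branch taken⟩
[6] and  r1, r0, r2  →  {r0:0, r1:0, r2:4, r3:10}
[8] ori   r2, r3, 11  →  {r0:0, r1:0, r2:11, r3:10}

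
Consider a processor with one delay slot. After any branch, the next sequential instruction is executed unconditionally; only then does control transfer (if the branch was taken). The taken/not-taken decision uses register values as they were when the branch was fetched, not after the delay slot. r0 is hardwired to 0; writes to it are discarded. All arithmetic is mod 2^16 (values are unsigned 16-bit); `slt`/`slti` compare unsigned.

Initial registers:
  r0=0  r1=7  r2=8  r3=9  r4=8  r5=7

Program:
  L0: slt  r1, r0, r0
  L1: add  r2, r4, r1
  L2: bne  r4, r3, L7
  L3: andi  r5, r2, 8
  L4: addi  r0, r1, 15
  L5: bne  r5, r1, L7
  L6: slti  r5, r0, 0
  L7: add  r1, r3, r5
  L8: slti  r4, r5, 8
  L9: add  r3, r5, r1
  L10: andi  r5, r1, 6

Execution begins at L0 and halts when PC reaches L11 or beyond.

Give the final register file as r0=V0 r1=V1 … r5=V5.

r0=0 r1=17 r2=8 r3=25 r4=0 r5=0

#0 slt  r1, r0, r0 ; 0/0/8/9/8/7
#1 add  r2, r4, r1 ; 0/0/8/9/8/7
#2 bne  r4, r3, L7 ; 0/0/8/9/8/7 ; →target
#3 andi  r5, r2, 8 ; 0/0/8/9/8/8
#7 add  r1, r3, r5 ; 0/17/8/9/8/8
#8 slti  r4, r5, 8 ; 0/17/8/9/0/8
#9 add  r3, r5, r1 ; 0/17/8/25/0/8
#10 andi  r5, r1, 6 ; 0/17/8/25/0/0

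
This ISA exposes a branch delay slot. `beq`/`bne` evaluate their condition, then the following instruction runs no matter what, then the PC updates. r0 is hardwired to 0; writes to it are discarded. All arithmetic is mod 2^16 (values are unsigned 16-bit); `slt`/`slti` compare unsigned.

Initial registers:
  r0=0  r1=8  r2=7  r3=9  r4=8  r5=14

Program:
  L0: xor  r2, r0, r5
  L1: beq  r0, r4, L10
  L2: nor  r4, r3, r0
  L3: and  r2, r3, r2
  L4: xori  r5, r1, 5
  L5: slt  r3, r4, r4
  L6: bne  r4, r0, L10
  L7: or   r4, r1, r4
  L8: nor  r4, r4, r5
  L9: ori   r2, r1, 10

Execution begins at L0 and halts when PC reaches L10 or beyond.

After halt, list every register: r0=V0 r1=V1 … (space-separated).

#0 xor  r2, r0, r5 ; 0/8/14/9/8/14
#1 beq  r0, r4, L10 ; 0/8/14/9/8/14 ; →fallthru
#2 nor  r4, r3, r0 ; 0/8/14/9/65526/14
#3 and  r2, r3, r2 ; 0/8/8/9/65526/14
#4 xori  r5, r1, 5 ; 0/8/8/9/65526/13
#5 slt  r3, r4, r4 ; 0/8/8/0/65526/13
#6 bne  r4, r0, L10 ; 0/8/8/0/65526/13 ; →target
#7 or   r4, r1, r4 ; 0/8/8/0/65534/13

r0=0 r1=8 r2=8 r3=0 r4=65534 r5=13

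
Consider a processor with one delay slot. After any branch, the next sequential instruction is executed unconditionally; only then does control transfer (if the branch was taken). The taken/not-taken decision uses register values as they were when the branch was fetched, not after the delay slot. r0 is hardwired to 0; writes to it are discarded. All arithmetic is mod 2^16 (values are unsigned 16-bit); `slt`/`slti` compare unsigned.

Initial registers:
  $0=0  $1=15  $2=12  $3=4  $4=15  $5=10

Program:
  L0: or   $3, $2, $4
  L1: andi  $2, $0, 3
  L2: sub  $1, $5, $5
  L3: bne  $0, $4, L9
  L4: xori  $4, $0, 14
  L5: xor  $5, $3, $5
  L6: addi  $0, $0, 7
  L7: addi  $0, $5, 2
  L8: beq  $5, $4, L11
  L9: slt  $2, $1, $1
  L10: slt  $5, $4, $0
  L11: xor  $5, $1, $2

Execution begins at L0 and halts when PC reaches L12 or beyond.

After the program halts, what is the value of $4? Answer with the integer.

  step pc=0: or   $3, $2, $4  regs=(0,15,12,15,15,10)
  step pc=1: andi  $2, $0, 3  regs=(0,15,0,15,15,10)
  step pc=2: sub  $1, $5, $5  regs=(0,0,0,15,15,10)
  step pc=3: bne  $0, $4, L9  cond=T  regs=(0,0,0,15,15,10)
  step pc=4: xori  $4, $0, 14  regs=(0,0,0,15,14,10)
  step pc=9: slt  $2, $1, $1  regs=(0,0,0,15,14,10)
  step pc=10: slt  $5, $4, $0  regs=(0,0,0,15,14,0)
  step pc=11: xor  $5, $1, $2  regs=(0,0,0,15,14,0)

14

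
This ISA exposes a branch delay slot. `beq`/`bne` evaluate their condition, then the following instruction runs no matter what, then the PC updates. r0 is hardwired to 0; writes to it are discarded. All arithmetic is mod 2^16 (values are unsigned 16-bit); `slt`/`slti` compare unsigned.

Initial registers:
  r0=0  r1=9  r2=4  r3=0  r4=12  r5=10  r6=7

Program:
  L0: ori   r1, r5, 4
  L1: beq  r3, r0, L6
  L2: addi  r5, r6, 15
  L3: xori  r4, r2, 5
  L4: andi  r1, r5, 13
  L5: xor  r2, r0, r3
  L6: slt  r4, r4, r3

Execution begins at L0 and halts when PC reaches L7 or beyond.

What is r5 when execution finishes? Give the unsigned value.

PC=0  ori   r1, r5, 4        | r0=0 r1=14 r2=4 r3=0 r4=12 r5=10 r6=7
PC=1  beq  r3, r0, L6        | r0=0 r1=14 r2=4 r3=0 r4=12 r5=10 r6=7  [TAKEN]
PC=2  addi  r5, r6, 15       | r0=0 r1=14 r2=4 r3=0 r4=12 r5=22 r6=7
PC=6  slt  r4, r4, r3        | r0=0 r1=14 r2=4 r3=0 r4=0 r5=22 r6=7

22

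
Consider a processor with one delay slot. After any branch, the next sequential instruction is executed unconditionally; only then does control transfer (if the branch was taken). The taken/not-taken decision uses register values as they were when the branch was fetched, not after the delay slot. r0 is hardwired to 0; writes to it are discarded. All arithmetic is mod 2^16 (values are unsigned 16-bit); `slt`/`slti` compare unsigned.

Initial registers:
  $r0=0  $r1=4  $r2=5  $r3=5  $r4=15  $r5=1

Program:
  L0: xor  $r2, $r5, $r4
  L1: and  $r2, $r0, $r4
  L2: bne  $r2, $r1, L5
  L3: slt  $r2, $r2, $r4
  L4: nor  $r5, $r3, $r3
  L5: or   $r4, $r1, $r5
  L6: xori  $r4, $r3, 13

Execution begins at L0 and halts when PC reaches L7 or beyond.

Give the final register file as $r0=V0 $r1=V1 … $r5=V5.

$r0=0 $r1=4 $r2=1 $r3=5 $r4=8 $r5=1

[0] xor  $r2, $r5, $r4  →  {$r0:0, $r1:4, $r2:14, $r3:5, $r4:15, $r5:1}
[1] and  $r2, $r0, $r4  →  {$r0:0, $r1:4, $r2:0, $r3:5, $r4:15, $r5:1}
[2] bne  $r2, $r1, L5  →  {$r0:0, $r1:4, $r2:0, $r3:5, $r4:15, $r5:1}  ⟨branch taken⟩
[3] slt  $r2, $r2, $r4  →  {$r0:0, $r1:4, $r2:1, $r3:5, $r4:15, $r5:1}
[5] or   $r4, $r1, $r5  →  {$r0:0, $r1:4, $r2:1, $r3:5, $r4:5, $r5:1}
[6] xori  $r4, $r3, 13  →  {$r0:0, $r1:4, $r2:1, $r3:5, $r4:8, $r5:1}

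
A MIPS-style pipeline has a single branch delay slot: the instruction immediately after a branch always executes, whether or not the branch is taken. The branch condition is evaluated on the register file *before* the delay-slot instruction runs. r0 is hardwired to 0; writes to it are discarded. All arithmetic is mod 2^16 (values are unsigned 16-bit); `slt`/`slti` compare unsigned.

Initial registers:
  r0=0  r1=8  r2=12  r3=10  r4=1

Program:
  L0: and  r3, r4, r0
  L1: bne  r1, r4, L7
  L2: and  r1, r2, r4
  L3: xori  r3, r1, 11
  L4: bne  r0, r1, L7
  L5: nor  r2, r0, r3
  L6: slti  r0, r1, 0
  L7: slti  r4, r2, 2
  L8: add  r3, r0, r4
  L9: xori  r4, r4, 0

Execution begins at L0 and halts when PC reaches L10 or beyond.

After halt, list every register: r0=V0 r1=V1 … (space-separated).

r0=0 r1=0 r2=12 r3=0 r4=0

[0] and  r3, r4, r0  →  {r0:0, r1:8, r2:12, r3:0, r4:1}
[1] bne  r1, r4, L7  →  {r0:0, r1:8, r2:12, r3:0, r4:1}  ⟨branch taken⟩
[2] and  r1, r2, r4  →  {r0:0, r1:0, r2:12, r3:0, r4:1}
[7] slti  r4, r2, 2  →  {r0:0, r1:0, r2:12, r3:0, r4:0}
[8] add  r3, r0, r4  →  {r0:0, r1:0, r2:12, r3:0, r4:0}
[9] xori  r4, r4, 0  →  {r0:0, r1:0, r2:12, r3:0, r4:0}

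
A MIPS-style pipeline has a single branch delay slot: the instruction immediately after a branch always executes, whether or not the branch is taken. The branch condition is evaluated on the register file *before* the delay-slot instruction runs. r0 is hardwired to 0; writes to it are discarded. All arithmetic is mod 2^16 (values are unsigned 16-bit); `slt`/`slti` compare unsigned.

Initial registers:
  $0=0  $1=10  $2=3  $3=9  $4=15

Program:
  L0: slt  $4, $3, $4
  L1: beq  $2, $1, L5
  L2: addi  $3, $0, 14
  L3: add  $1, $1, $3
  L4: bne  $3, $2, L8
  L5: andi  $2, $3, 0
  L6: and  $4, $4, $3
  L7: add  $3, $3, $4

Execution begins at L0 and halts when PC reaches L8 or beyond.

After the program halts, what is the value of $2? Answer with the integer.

0

  step pc=0: slt  $4, $3, $4  regs=(0,10,3,9,1)
  step pc=1: beq  $2, $1, L5  cond=F  regs=(0,10,3,9,1)
  step pc=2: addi  $3, $0, 14  regs=(0,10,3,14,1)
  step pc=3: add  $1, $1, $3  regs=(0,24,3,14,1)
  step pc=4: bne  $3, $2, L8  cond=T  regs=(0,24,3,14,1)
  step pc=5: andi  $2, $3, 0  regs=(0,24,0,14,1)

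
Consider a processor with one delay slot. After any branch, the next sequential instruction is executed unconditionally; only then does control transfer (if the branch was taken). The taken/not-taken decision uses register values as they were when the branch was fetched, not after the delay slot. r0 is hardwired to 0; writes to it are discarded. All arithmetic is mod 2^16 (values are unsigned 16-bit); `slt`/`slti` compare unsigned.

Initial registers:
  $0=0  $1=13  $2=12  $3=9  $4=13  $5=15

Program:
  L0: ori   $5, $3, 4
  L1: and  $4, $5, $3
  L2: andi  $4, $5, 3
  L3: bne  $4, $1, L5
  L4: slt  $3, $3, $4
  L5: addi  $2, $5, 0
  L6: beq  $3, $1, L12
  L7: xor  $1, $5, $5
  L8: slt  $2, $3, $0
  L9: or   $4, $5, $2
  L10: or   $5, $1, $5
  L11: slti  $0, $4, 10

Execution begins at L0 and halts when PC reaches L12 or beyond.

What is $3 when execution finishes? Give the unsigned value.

[0] ori   $5, $3, 4  →  {$0:0, $1:13, $2:12, $3:9, $4:13, $5:13}
[1] and  $4, $5, $3  →  {$0:0, $1:13, $2:12, $3:9, $4:9, $5:13}
[2] andi  $4, $5, 3  →  {$0:0, $1:13, $2:12, $3:9, $4:1, $5:13}
[3] bne  $4, $1, L5  →  {$0:0, $1:13, $2:12, $3:9, $4:1, $5:13}  ⟨branch taken⟩
[4] slt  $3, $3, $4  →  {$0:0, $1:13, $2:12, $3:0, $4:1, $5:13}
[5] addi  $2, $5, 0  →  {$0:0, $1:13, $2:13, $3:0, $4:1, $5:13}
[6] beq  $3, $1, L12  →  {$0:0, $1:13, $2:13, $3:0, $4:1, $5:13}  ⟨branch fallthrough⟩
[7] xor  $1, $5, $5  →  {$0:0, $1:0, $2:13, $3:0, $4:1, $5:13}
[8] slt  $2, $3, $0  →  {$0:0, $1:0, $2:0, $3:0, $4:1, $5:13}
[9] or   $4, $5, $2  →  {$0:0, $1:0, $2:0, $3:0, $4:13, $5:13}
[10] or   $5, $1, $5  →  {$0:0, $1:0, $2:0, $3:0, $4:13, $5:13}
[11] slti  $0, $4, 10  →  {$0:0, $1:0, $2:0, $3:0, $4:13, $5:13}

0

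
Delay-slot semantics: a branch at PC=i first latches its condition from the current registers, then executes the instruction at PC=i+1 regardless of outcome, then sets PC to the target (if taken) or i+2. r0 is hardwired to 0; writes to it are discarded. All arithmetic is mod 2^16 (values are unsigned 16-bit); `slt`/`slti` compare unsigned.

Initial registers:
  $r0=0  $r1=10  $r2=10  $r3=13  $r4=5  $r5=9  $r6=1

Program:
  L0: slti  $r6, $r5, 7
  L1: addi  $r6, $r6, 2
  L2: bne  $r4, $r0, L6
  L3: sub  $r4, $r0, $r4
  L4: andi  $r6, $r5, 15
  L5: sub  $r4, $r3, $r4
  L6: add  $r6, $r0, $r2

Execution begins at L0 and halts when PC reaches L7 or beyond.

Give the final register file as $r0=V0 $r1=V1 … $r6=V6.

#0 slti  $r6, $r5, 7 ; 0/10/10/13/5/9/0
#1 addi  $r6, $r6, 2 ; 0/10/10/13/5/9/2
#2 bne  $r4, $r0, L6 ; 0/10/10/13/5/9/2 ; →target
#3 sub  $r4, $r0, $r4 ; 0/10/10/13/65531/9/2
#6 add  $r6, $r0, $r2 ; 0/10/10/13/65531/9/10

$r0=0 $r1=10 $r2=10 $r3=13 $r4=65531 $r5=9 $r6=10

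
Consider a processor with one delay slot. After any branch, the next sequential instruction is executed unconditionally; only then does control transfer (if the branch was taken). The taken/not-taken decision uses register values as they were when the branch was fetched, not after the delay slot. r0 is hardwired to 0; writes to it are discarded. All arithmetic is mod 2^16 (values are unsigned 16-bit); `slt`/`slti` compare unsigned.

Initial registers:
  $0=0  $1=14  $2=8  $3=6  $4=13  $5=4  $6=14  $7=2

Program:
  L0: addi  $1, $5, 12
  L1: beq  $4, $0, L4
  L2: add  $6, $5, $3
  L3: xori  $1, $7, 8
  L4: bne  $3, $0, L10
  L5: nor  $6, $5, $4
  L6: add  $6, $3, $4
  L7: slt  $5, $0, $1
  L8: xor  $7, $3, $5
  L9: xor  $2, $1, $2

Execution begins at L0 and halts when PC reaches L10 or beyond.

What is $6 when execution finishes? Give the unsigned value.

65522

#0 addi  $1, $5, 12 ; 0/16/8/6/13/4/14/2
#1 beq  $4, $0, L4 ; 0/16/8/6/13/4/14/2 ; →fallthru
#2 add  $6, $5, $3 ; 0/16/8/6/13/4/10/2
#3 xori  $1, $7, 8 ; 0/10/8/6/13/4/10/2
#4 bne  $3, $0, L10 ; 0/10/8/6/13/4/10/2 ; →target
#5 nor  $6, $5, $4 ; 0/10/8/6/13/4/65522/2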